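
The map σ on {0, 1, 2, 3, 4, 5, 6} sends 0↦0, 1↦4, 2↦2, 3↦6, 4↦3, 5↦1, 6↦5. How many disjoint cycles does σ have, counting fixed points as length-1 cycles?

Cycle decomposition: (0) (1 4 3 6 5) (2).
3 cycles.

3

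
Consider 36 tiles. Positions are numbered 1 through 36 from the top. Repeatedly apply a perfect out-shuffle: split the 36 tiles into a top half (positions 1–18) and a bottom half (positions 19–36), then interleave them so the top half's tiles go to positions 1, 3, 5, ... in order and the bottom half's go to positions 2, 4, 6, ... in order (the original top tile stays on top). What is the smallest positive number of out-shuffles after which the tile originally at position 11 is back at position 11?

3

Follow position 11 under repeated out-shuffles:
11 → 21 → 6 → 11
It first returns after 3 out-shuffles.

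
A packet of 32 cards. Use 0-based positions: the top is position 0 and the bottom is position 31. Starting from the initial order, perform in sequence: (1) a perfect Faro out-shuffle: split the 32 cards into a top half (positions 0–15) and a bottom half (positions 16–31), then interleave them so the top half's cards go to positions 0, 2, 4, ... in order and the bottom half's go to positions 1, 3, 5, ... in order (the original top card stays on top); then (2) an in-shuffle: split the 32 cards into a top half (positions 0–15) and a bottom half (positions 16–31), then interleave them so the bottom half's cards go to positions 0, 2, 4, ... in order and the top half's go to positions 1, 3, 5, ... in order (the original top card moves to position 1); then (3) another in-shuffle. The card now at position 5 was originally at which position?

24

Undo the operations in reverse order, starting from position 5:
  undo op 3 (in-shuffle, from top half): 5 ← 2
  undo op 2 (in-shuffle, from bottom half): 2 ← 17
  undo op 1 (out-shuffle, from bottom half): 17 ← 24
So the card at position 5 came from original position 24.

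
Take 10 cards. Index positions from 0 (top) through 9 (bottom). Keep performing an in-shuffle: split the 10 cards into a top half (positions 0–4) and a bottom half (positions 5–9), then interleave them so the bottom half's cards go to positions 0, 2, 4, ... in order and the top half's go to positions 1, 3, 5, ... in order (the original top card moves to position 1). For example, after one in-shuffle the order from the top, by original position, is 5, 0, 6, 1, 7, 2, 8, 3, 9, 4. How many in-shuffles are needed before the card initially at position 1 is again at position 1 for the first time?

Follow position 1 under repeated in-shuffles:
1 → 3 → 7 → 4 → 9 → 8 → 6 → 2 → 5 → 0 → 1
It first returns after 10 in-shuffles.

10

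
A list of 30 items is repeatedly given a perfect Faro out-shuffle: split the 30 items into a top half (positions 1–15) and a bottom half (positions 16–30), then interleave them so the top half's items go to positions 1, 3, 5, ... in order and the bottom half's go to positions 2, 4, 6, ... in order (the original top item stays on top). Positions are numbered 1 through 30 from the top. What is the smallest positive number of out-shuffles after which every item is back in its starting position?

The out-shuffle permutes the 30 positions with cycle lengths [1, 1, 28].
Every item is home exactly when every cycle has completed a whole number of laps, i.e. after lcm(1, 28) = 28 out-shuffles.

28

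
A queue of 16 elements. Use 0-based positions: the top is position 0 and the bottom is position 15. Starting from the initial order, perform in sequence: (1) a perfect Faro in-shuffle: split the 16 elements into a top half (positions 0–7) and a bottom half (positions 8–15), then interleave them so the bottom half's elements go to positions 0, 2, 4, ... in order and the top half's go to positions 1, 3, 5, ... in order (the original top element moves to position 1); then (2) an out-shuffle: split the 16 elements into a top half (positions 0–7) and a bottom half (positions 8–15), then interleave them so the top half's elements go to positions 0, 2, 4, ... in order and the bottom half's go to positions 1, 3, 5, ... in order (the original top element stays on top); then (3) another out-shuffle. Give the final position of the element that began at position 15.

Track the element from position 15 forward through each operation:
  after op 1 (in-shuffle): 15 → 14
  after op 2 (out-shuffle): 14 → 13
  after op 3 (out-shuffle): 13 → 11

11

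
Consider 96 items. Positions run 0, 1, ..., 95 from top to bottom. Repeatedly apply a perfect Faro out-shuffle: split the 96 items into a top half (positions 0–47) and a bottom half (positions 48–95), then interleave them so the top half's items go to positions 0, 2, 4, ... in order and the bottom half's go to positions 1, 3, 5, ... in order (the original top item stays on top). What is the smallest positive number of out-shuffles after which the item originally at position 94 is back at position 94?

36

Follow position 94 under repeated out-shuffles:
94 → 93 → 91 → 87 → 79 → 63 → 31 → 62 → ... → 94 (length 36)
It first returns after 36 out-shuffles.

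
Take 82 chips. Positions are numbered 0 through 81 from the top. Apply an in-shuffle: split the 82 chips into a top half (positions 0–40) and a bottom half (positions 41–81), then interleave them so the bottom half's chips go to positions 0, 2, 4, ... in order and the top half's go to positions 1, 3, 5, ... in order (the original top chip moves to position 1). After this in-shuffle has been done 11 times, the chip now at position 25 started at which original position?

Work backwards from position 25, undoing one in-shuffle at a time:
25 ← 12 ← 47 ← 23 ← 11 ← 5 ← 2 ← 42 ← 62 ← 72 ← 77 ← 38
So the chip now at position 25 started at position 38.

38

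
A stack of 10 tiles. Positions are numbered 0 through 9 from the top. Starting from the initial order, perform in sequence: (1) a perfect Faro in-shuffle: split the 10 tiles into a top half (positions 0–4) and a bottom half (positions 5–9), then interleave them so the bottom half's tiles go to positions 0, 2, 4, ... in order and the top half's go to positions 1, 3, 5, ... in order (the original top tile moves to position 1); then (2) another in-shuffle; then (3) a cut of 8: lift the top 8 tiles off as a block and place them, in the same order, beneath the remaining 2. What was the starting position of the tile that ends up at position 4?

Undo the operations in reverse order, starting from position 4:
  undo op 3 (cut 8): 4 ← 2
  undo op 2 (in-shuffle, from bottom half): 2 ← 6
  undo op 1 (in-shuffle, from bottom half): 6 ← 8
So the tile at position 4 came from original position 8.

8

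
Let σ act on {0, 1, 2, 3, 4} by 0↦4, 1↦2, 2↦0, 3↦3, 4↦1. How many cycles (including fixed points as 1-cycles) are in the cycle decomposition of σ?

Cycle decomposition: (0 4 1 2) (3).
2 cycles.

2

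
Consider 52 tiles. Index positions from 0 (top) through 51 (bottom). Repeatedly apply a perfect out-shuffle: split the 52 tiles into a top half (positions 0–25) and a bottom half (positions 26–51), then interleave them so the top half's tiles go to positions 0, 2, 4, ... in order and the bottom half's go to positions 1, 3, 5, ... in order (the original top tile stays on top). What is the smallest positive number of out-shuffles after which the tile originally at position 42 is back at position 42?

Follow position 42 under repeated out-shuffles:
42 → 33 → 15 → 30 → 9 → 18 → 36 → 21 → 42
It first returns after 8 out-shuffles.

8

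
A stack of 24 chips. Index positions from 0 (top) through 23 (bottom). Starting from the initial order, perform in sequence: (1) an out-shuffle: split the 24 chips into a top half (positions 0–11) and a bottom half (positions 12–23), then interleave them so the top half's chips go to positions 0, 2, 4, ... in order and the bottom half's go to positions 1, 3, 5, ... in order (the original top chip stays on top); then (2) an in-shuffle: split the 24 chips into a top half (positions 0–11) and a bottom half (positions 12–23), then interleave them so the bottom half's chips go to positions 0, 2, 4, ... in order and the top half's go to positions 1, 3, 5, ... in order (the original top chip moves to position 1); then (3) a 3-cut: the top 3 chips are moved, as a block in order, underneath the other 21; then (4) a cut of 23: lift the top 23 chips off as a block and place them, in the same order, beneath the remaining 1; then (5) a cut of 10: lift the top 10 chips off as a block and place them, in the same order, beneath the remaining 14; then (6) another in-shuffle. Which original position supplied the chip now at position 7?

Undo the operations in reverse order, starting from position 7:
  undo op 6 (in-shuffle, from top half): 7 ← 3
  undo op 5 (cut 10): 3 ← 13
  undo op 4 (cut 23): 13 ← 12
  undo op 3 (cut 3): 12 ← 15
  undo op 2 (in-shuffle, from top half): 15 ← 7
  undo op 1 (out-shuffle, from bottom half): 7 ← 15
So the chip at position 7 came from original position 15.

15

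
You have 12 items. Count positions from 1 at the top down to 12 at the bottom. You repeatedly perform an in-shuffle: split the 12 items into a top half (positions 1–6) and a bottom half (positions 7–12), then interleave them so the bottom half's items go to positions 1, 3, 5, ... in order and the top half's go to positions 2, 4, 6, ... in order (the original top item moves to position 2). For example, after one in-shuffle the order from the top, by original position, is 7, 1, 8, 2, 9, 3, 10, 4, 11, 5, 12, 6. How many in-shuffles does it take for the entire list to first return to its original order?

12

The in-shuffle permutes the 12 positions with cycle lengths [12].
Every item is home exactly when every cycle has completed a whole number of laps, i.e. after lcm(12) = 12 in-shuffles.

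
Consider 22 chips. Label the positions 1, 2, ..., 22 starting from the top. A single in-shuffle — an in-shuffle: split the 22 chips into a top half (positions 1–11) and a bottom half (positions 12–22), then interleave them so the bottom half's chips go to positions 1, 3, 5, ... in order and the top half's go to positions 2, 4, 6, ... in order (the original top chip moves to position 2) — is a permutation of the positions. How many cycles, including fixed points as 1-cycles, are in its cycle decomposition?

2

Trace each unvisited position around until it returns:
(1 2 4 8 16 9 ... len 11) (5 10 20 17 11 22 ... len 11)
2 cycles in total.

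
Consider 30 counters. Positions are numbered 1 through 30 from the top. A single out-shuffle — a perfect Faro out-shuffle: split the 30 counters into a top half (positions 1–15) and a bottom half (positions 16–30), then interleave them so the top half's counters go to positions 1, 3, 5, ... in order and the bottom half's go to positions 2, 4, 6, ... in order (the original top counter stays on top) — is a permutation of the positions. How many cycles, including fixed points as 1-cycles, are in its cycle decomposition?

Trace each unvisited position around until it returns:
(1) (2 3 5 9 17 4 ... len 28) (30)
3 cycles in total.

3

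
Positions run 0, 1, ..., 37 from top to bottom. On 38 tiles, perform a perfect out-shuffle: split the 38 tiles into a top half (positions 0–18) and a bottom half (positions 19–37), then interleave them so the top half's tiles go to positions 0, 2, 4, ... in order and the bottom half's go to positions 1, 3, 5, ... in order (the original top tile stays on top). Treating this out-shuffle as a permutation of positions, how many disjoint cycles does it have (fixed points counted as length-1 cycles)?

3

Trace each unvisited position around until it returns:
(0) (1 2 4 8 16 32 ... len 36) (37)
3 cycles in total.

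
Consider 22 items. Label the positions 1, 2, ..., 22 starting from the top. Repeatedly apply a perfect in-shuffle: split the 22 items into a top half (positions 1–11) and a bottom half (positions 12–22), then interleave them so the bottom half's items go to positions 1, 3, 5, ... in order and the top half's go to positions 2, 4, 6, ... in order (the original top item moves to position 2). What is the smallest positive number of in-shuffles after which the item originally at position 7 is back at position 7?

11

Follow position 7 under repeated in-shuffles:
7 → 14 → 5 → 10 → 20 → 17 → 11 → 22 → 21 → 19 → 15 → 7
It first returns after 11 in-shuffles.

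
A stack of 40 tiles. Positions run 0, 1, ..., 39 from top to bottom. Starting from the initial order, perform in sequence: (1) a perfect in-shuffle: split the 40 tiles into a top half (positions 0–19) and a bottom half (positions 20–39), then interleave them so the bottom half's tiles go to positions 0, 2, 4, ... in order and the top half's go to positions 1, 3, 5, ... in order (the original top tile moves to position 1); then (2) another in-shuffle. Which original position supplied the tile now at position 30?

Undo the operations in reverse order, starting from position 30:
  undo op 2 (in-shuffle, from bottom half): 30 ← 35
  undo op 1 (in-shuffle, from top half): 35 ← 17
So the tile at position 30 came from original position 17.

17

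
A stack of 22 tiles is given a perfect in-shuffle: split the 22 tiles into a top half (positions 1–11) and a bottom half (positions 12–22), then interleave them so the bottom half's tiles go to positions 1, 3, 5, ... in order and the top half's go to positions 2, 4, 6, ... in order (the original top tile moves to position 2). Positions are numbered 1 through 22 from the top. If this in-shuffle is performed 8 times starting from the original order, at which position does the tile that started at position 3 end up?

9

Track the tile's position through each in-shuffle:
3 → 6 → 12 → 1 → 2 → 4 → 8 → 16 → 9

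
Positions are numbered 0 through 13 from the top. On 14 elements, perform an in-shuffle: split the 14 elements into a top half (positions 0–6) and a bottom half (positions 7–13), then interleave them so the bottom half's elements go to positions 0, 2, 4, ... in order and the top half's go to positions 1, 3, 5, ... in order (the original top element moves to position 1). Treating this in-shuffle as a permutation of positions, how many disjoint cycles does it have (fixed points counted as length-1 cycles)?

4

Trace each unvisited position around until it returns:
(0 1 3 7) (2 5 11 8) (4 9) (6 13 12 10)
4 cycles in total.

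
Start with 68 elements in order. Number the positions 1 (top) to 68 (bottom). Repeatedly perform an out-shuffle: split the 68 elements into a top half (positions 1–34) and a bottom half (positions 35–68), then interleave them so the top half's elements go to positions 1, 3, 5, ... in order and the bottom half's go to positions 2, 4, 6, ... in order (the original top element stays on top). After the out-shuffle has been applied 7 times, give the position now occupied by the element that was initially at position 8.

26

Track the element's position through each out-shuffle:
8 → 15 → 29 → 57 → 46 → 24 → 47 → 26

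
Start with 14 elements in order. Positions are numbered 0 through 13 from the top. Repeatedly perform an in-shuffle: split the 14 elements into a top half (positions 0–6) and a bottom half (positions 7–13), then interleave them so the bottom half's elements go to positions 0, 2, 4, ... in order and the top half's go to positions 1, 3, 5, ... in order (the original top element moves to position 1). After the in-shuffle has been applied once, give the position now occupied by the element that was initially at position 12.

Track the element's position through each in-shuffle:
12 → 10

10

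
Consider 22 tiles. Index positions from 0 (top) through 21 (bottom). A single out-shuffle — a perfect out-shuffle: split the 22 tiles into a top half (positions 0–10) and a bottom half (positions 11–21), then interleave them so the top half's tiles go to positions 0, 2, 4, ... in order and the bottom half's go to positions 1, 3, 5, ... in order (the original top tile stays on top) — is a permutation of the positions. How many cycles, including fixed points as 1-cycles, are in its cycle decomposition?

7

Trace each unvisited position around until it returns:
(0) (1 2 4 8 16 11) (3 6 12) (5 10 20 19 17 13) (7 14) (9 18 15) (21)
7 cycles in total.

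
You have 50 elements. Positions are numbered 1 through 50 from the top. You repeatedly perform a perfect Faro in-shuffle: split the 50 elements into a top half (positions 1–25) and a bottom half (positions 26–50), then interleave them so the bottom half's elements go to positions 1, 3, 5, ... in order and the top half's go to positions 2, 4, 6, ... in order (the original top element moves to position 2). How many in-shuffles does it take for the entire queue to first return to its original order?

8

The in-shuffle permutes the 50 positions with cycle lengths [2, 8, 8, 8, 8, 8, 8].
Every element is home exactly when every cycle has completed a whole number of laps, i.e. after lcm(2, 8) = 8 in-shuffles.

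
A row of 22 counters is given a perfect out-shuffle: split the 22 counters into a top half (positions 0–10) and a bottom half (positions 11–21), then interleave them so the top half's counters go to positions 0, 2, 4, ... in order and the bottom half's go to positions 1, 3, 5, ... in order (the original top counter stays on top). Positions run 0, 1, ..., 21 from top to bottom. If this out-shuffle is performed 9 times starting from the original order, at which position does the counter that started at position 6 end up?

Track the counter's position through each out-shuffle:
6 → 12 → 3 → 6 → 12 → 3 → 6 → 12 → 3 → 6

6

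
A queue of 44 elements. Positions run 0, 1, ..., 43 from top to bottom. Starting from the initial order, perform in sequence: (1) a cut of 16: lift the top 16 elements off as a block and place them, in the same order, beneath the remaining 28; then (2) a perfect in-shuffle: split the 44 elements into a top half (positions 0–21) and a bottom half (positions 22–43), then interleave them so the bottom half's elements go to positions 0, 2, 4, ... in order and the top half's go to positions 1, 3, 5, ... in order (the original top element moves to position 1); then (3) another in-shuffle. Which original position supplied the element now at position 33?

2

Undo the operations in reverse order, starting from position 33:
  undo op 3 (in-shuffle, from top half): 33 ← 16
  undo op 2 (in-shuffle, from bottom half): 16 ← 30
  undo op 1 (cut 16): 30 ← 2
So the element at position 33 came from original position 2.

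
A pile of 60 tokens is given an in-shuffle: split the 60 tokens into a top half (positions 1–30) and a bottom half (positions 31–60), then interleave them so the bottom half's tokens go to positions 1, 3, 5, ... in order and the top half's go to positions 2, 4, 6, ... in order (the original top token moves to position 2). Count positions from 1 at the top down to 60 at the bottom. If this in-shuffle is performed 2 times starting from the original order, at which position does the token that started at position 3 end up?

12

Track the token's position through each in-shuffle:
3 → 6 → 12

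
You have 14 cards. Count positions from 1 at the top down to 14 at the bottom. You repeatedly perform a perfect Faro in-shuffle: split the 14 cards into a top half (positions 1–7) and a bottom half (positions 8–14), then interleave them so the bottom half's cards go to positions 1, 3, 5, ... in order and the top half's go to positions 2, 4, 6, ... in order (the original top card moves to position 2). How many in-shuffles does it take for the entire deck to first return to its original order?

4

The in-shuffle permutes the 14 positions with cycle lengths [2, 4, 4, 4].
Every card is home exactly when every cycle has completed a whole number of laps, i.e. after lcm(2, 4) = 4 in-shuffles.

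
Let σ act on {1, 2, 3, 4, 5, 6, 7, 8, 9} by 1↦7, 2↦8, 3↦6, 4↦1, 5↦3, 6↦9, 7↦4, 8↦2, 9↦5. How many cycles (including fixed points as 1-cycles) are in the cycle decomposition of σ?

Cycle decomposition: (1 7 4) (2 8) (3 6 9 5).
3 cycles.

3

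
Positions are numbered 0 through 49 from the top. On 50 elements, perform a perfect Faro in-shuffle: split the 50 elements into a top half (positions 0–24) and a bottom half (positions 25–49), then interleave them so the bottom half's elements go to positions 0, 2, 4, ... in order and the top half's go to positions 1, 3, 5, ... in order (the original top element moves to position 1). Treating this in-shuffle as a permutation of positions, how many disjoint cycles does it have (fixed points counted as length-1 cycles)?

7

Trace each unvisited position around until it returns:
(0 1 3 7 15 31 12 25) (2 5 11 23 47 44 38 26) (4 9 19 39 28 6 13 27) (8 17 35 20 41 32 14 29) (10 21 43 36 22 45 40 30) (16 33) (18 37 24 49 48 46 42 34)
7 cycles in total.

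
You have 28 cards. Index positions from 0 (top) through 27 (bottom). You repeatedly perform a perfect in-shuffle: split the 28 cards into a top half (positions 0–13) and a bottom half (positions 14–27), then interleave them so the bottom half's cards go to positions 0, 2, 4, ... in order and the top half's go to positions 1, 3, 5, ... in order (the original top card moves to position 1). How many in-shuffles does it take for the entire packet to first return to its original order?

28

The in-shuffle permutes the 28 positions with cycle lengths [28].
Every card is home exactly when every cycle has completed a whole number of laps, i.e. after lcm(28) = 28 in-shuffles.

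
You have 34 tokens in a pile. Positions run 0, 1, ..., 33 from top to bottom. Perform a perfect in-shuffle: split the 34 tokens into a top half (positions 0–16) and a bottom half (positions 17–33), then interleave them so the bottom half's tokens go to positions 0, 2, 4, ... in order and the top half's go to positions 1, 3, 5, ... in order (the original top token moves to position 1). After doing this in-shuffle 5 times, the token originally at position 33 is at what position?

Track the token's position through each in-shuffle:
33 → 32 → 30 → 26 → 18 → 2

2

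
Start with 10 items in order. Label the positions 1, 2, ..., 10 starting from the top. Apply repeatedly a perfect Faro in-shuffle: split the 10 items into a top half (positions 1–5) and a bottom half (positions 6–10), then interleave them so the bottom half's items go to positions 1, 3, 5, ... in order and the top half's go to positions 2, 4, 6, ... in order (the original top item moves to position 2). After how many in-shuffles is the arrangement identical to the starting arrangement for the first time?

The in-shuffle permutes the 10 positions with cycle lengths [10].
Every item is home exactly when every cycle has completed a whole number of laps, i.e. after lcm(10) = 10 in-shuffles.

10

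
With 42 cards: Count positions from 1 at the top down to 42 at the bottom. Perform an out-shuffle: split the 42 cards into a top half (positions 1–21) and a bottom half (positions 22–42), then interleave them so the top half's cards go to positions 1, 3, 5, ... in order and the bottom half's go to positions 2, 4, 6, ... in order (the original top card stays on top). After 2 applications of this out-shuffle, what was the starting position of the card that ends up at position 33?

Work backwards from position 33, undoing one out-shuffle at a time:
33 ← 17 ← 9
So the card now at position 33 started at position 9.

9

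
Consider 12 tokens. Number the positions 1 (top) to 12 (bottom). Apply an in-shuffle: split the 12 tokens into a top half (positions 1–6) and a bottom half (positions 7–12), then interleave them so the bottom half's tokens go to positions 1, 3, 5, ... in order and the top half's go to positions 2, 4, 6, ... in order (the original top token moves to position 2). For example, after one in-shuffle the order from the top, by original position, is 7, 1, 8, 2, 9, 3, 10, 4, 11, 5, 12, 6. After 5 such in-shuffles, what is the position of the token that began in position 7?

Track the token's position through each in-shuffle:
7 → 1 → 2 → 4 → 8 → 3

3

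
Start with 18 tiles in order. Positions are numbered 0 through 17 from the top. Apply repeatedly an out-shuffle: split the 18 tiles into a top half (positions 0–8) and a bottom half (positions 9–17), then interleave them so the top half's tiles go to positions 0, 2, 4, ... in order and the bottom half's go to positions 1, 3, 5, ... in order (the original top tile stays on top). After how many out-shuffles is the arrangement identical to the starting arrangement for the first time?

8

The out-shuffle permutes the 18 positions with cycle lengths [1, 1, 8, 8].
Every tile is home exactly when every cycle has completed a whole number of laps, i.e. after lcm(1, 8) = 8 out-shuffles.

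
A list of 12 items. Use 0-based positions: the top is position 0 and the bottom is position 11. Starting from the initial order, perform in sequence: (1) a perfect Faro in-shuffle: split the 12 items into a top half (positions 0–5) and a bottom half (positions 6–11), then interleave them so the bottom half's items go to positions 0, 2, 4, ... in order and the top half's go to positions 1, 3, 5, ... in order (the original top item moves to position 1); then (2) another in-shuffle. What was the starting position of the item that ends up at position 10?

5

Undo the operations in reverse order, starting from position 10:
  undo op 2 (in-shuffle, from bottom half): 10 ← 11
  undo op 1 (in-shuffle, from top half): 11 ← 5
So the item at position 10 came from original position 5.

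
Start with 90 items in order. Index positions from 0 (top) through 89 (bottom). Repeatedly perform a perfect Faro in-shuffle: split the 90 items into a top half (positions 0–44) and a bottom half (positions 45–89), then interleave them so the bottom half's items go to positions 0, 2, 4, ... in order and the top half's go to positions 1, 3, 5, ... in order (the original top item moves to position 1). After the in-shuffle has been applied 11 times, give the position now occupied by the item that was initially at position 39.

19

Track the item's position through each in-shuffle:
39 → 79 → 68 → 46 → 2 → 5 → 11 → 23 → 47 → 4 → 9 → 19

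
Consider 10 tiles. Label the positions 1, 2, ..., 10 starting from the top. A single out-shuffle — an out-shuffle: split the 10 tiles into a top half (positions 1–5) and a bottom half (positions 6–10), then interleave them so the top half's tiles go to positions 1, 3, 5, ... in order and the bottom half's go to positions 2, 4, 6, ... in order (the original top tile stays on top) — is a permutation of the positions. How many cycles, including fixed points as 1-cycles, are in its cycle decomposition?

Trace each unvisited position around until it returns:
(1) (2 3 5 9 8 6) (4 7) (10)
4 cycles in total.

4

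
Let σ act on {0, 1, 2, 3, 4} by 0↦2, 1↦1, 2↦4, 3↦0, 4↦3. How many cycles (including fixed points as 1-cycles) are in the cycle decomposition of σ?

2

Cycle decomposition: (0 2 4 3) (1).
2 cycles.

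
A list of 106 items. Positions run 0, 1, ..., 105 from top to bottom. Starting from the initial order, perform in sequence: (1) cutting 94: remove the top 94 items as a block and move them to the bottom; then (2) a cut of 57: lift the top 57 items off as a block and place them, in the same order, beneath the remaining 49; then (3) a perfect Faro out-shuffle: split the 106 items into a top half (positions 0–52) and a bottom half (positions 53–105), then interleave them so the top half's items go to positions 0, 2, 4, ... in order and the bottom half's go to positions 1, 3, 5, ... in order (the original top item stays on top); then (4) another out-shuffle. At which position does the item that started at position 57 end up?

48

Track the item from position 57 forward through each operation:
  after op 1 (cut 94): 57 → 69
  after op 2 (cut 57): 69 → 12
  after op 3 (out-shuffle): 12 → 24
  after op 4 (out-shuffle): 24 → 48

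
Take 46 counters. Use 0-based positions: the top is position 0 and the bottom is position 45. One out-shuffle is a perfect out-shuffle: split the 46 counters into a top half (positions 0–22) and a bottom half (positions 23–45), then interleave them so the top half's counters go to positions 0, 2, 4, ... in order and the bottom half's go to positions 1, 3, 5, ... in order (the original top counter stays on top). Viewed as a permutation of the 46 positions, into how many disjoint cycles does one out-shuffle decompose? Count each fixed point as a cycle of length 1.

Trace each unvisited position around until it returns:
(0) (1 2 4 8 16 32 ... len 12) (3 6 12 24) (5 10 20 40 35 25) (7 14 28 11 22 44 ... len 12) (9 18 36 27) (15 30) (21 42 39 33) ... plus 1 more
9 cycles in total.

9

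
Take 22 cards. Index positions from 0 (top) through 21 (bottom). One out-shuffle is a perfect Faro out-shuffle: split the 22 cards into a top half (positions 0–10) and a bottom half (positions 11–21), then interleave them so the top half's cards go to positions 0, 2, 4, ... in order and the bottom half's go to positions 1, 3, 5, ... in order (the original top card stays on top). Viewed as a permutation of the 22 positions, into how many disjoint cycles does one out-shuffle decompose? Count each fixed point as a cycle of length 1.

7

Trace each unvisited position around until it returns:
(0) (1 2 4 8 16 11) (3 6 12) (5 10 20 19 17 13) (7 14) (9 18 15) (21)
7 cycles in total.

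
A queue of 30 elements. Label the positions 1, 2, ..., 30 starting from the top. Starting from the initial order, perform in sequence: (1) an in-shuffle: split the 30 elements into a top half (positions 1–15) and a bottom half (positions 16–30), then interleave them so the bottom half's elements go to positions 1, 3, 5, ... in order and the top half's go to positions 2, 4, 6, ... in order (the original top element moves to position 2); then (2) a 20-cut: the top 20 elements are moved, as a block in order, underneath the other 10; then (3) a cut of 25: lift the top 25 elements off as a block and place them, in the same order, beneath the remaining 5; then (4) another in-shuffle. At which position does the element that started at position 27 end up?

Track the element from position 27 forward through each operation:
  after op 1 (in-shuffle): 27 → 23
  after op 2 (cut 20): 23 → 3
  after op 3 (cut 25): 3 → 8
  after op 4 (in-shuffle): 8 → 16

16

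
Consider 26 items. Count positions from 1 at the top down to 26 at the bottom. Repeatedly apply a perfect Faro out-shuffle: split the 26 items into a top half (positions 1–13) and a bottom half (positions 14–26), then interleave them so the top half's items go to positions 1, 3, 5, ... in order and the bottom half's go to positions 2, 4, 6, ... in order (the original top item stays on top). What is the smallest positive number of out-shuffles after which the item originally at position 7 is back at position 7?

20

Follow position 7 under repeated out-shuffles:
7 → 13 → 25 → 24 → 22 → 18 → 10 → 19 → 12 → 23 → 20 → 14 → 2 → 3 → 5 → 9 → 17 → 8 → 15 → 4 → 7
It first returns after 20 out-shuffles.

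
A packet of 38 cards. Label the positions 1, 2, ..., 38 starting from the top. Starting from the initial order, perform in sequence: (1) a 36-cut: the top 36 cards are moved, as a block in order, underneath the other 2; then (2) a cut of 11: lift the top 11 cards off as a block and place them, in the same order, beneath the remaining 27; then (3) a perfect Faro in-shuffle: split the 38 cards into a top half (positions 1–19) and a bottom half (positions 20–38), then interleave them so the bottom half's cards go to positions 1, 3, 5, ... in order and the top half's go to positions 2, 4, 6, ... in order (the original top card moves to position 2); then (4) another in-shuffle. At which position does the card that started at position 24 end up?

Track the card from position 24 forward through each operation:
  after op 1 (cut 36): 24 → 26
  after op 2 (cut 11): 26 → 15
  after op 3 (in-shuffle): 15 → 30
  after op 4 (in-shuffle): 30 → 21

21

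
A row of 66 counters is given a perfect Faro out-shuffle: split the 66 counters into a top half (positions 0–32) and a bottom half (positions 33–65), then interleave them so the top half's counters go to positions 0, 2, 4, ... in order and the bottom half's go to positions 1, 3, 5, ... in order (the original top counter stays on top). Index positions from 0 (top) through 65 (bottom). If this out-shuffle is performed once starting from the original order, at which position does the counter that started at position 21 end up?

Track the counter's position through each out-shuffle:
21 → 42

42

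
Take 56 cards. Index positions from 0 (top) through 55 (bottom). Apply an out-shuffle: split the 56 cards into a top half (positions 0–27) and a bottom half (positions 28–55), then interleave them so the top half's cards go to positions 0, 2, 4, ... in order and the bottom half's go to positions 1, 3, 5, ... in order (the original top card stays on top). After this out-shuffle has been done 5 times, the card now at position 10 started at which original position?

Work backwards from position 10, undoing one out-shuffle at a time:
10 ← 5 ← 30 ← 15 ← 35 ← 45
So the card now at position 10 started at position 45.

45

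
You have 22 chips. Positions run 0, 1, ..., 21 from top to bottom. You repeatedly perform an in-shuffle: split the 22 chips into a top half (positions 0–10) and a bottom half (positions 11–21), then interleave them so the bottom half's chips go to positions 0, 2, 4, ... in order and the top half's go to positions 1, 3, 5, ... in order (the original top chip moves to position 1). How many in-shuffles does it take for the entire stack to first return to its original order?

11

The in-shuffle permutes the 22 positions with cycle lengths [11, 11].
Every chip is home exactly when every cycle has completed a whole number of laps, i.e. after lcm(11) = 11 in-shuffles.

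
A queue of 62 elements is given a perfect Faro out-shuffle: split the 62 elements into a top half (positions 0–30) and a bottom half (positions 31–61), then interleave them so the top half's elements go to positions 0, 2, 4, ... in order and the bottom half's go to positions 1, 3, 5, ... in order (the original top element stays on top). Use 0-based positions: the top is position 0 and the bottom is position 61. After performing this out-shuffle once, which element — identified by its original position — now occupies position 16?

8

Work backwards from position 16, undoing one out-shuffle at a time:
16 ← 8
So the element now at position 16 started at position 8.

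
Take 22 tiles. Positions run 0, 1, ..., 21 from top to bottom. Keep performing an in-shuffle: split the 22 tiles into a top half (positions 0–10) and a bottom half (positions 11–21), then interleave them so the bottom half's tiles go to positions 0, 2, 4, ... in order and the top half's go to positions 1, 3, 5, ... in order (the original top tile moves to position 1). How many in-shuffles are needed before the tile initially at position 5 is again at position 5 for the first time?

Follow position 5 under repeated in-shuffles:
5 → 11 → 0 → 1 → 3 → 7 → 15 → 8 → 17 → 12 → 2 → 5
It first returns after 11 in-shuffles.

11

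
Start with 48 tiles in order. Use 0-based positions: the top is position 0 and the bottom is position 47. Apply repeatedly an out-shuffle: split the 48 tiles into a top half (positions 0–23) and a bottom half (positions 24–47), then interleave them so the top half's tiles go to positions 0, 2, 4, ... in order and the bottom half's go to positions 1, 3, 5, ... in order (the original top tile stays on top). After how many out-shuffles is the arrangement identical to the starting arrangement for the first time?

23

The out-shuffle permutes the 48 positions with cycle lengths [1, 1, 23, 23].
Every tile is home exactly when every cycle has completed a whole number of laps, i.e. after lcm(1, 23) = 23 out-shuffles.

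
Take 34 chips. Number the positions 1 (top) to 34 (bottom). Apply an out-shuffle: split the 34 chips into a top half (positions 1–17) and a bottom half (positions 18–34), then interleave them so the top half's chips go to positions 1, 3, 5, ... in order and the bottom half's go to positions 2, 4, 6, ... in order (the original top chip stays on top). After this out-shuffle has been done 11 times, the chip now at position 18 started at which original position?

26

Work backwards from position 18, undoing one out-shuffle at a time:
18 ← 26 ← 30 ← 32 ← 33 ← 17 ← 9 ← 5 ← 3 ← 2 ← 18 ← 26
So the chip now at position 18 started at position 26.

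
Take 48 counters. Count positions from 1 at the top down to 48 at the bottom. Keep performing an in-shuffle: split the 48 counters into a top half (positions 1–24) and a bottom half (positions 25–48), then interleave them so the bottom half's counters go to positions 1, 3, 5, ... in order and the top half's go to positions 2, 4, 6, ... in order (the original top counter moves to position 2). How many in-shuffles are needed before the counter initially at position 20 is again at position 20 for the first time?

21

Follow position 20 under repeated in-shuffles:
20 → 40 → 31 → 13 → 26 → 3 → 6 → 12 → ... → 20 (length 21)
It first returns after 21 in-shuffles.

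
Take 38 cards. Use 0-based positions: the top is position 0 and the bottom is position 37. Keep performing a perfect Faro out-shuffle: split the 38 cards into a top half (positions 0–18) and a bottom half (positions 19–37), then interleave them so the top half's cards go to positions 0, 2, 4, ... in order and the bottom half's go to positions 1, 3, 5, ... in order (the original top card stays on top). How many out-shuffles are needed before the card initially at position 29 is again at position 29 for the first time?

36

Follow position 29 under repeated out-shuffles:
29 → 21 → 5 → 10 → 20 → 3 → 6 → 12 → ... → 29 (length 36)
It first returns after 36 out-shuffles.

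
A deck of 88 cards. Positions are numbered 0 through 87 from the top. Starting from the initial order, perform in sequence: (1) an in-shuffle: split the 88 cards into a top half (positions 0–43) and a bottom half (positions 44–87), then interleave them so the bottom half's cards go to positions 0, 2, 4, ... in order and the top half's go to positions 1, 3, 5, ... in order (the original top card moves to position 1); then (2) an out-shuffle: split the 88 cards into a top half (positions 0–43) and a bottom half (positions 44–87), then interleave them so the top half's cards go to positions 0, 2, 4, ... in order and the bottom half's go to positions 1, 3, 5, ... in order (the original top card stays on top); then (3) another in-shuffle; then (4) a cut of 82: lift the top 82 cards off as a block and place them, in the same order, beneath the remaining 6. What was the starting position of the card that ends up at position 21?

Undo the operations in reverse order, starting from position 21:
  undo op 4 (cut 82): 21 ← 15
  undo op 3 (in-shuffle, from top half): 15 ← 7
  undo op 2 (out-shuffle, from bottom half): 7 ← 47
  undo op 1 (in-shuffle, from top half): 47 ← 23
So the card at position 21 came from original position 23.

23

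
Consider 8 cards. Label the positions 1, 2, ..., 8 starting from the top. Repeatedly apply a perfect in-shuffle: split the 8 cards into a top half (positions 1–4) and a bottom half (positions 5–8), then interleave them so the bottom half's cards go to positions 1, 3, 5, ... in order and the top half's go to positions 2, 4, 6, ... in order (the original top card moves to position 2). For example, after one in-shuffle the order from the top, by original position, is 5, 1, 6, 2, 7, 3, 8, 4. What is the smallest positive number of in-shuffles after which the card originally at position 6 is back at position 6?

Follow position 6 under repeated in-shuffles:
6 → 3 → 6
It first returns after 2 in-shuffles.

2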